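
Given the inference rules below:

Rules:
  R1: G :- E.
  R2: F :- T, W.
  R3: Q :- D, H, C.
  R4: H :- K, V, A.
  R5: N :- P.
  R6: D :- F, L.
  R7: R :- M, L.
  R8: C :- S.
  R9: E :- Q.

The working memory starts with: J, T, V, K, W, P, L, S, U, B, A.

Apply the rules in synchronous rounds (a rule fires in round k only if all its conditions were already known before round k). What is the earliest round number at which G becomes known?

Round 1 fires R2, R4, R5, R8, giving F, H, N, C.
Round 2 fires R6, giving D.
Round 3 fires R3, giving Q.
Round 4 fires R9, giving E.
Round 5 fires R1, giving G.
G first appears in round 5.

5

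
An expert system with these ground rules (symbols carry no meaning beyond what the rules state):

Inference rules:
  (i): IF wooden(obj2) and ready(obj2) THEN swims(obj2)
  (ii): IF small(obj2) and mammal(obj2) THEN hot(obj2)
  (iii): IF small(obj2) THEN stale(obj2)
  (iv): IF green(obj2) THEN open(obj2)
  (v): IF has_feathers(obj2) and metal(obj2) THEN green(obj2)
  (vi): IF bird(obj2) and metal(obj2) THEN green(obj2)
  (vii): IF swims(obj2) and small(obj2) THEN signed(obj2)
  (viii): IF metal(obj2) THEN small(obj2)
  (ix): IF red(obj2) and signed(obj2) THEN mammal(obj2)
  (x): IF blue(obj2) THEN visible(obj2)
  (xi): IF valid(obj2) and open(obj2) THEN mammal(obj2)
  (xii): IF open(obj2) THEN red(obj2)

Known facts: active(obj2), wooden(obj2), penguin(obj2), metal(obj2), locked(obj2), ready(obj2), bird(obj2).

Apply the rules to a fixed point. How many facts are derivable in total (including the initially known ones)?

16

Round 1: (i) [IF wooden(obj2) and ready(obj2) THEN swims(obj2)]; (vi) [IF bird(obj2) and metal(obj2) THEN green(obj2)]; (viii) [IF metal(obj2) THEN small(obj2)]. New: swims(obj2), green(obj2), small(obj2).
Round 2: (iii) [IF small(obj2) THEN stale(obj2)]; (iv) [IF green(obj2) THEN open(obj2)]; (vii) [IF swims(obj2) and small(obj2) THEN signed(obj2)]. New: stale(obj2), open(obj2), signed(obj2).
Round 3: (xii) [IF open(obj2) THEN red(obj2)]. New: red(obj2).
Round 4: (ix) [IF red(obj2) and signed(obj2) THEN mammal(obj2)]. New: mammal(obj2).
Round 5: (ii) [IF small(obj2) and mammal(obj2) THEN hot(obj2)]. New: hot(obj2).
Closure: {active(obj2), bird(obj2), green(obj2), hot(obj2), locked(obj2), mammal(obj2), metal(obj2), open(obj2), penguin(obj2), ready(obj2), red(obj2), signed(obj2), small(obj2), stale(obj2), swims(obj2), wooden(obj2)} — 16 facts.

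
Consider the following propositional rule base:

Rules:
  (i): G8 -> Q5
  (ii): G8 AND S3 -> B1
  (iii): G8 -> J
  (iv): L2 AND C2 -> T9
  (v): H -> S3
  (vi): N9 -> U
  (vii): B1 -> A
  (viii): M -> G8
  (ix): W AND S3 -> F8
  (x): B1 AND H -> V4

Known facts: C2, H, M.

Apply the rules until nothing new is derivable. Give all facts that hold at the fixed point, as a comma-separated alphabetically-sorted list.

Round 1 fires (v), (viii), giving S3, G8.
Round 2 fires (i), (ii), (iii), giving Q5, B1, J.
Round 3 fires (vii), (x), giving A, V4.

A, B1, C2, G8, H, J, M, Q5, S3, V4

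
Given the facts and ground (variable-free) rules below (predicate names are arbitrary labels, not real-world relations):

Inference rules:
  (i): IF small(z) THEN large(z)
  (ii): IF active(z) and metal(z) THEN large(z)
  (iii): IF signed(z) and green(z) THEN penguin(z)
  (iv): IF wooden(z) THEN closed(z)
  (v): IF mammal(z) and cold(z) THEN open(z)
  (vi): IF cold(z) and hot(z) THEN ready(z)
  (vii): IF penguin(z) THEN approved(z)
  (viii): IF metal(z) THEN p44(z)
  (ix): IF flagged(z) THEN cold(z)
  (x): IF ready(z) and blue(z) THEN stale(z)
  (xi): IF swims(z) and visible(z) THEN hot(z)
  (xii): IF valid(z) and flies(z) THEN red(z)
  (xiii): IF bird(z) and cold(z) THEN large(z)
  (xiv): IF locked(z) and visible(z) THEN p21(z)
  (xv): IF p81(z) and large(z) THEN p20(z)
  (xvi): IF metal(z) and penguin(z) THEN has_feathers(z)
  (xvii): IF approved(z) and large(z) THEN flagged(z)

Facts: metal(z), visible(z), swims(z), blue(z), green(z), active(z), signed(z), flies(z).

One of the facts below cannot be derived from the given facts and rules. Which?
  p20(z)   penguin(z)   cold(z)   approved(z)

[1] (ii) [IF active(z) and metal(z) THEN large(z)]; (iii) [IF signed(z) and green(z) THEN penguin(z)]; (viii) [IF metal(z) THEN p44(z)]; (xi) [IF swims(z) and visible(z) THEN hot(z)]. ⇒ new: large(z), penguin(z), p44(z), hot(z).
[2] (vii) [IF penguin(z) THEN approved(z)]; (xvi) [IF metal(z) and penguin(z) THEN has_feathers(z)]. ⇒ new: approved(z), has_feathers(z).
[3] (xvii) [IF approved(z) and large(z) THEN flagged(z)]. ⇒ new: flagged(z).
[4] (ix) [IF flagged(z) THEN cold(z)]. ⇒ new: cold(z).
[5] (vi) [IF cold(z) and hot(z) THEN ready(z)]. ⇒ new: ready(z).
[6] (x) [IF ready(z) and blue(z) THEN stale(z)]. ⇒ new: stale(z).
Derived: cold(z) (round 4), approved(z) (round 2), penguin(z) (round 1). p20(z) never appears in any round.

p20(z)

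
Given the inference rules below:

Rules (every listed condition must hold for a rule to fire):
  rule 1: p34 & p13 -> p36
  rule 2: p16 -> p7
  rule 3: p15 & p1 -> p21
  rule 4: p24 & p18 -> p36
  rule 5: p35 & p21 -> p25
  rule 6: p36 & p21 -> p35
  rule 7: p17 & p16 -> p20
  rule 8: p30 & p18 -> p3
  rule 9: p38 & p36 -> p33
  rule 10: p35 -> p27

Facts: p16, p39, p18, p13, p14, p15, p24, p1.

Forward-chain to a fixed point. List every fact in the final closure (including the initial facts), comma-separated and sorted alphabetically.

p1, p13, p14, p15, p16, p18, p21, p24, p25, p27, p35, p36, p39, p7

Round 1: rule 2 [p16 -> p7]; rule 3 [p15 & p1 -> p21]; rule 4 [p24 & p18 -> p36]. Adds p7, p21, p36.
Round 2: rule 6 [p36 & p21 -> p35]. Adds p35.
Round 3: rule 5 [p35 & p21 -> p25]; rule 10 [p35 -> p27]. Adds p25, p27.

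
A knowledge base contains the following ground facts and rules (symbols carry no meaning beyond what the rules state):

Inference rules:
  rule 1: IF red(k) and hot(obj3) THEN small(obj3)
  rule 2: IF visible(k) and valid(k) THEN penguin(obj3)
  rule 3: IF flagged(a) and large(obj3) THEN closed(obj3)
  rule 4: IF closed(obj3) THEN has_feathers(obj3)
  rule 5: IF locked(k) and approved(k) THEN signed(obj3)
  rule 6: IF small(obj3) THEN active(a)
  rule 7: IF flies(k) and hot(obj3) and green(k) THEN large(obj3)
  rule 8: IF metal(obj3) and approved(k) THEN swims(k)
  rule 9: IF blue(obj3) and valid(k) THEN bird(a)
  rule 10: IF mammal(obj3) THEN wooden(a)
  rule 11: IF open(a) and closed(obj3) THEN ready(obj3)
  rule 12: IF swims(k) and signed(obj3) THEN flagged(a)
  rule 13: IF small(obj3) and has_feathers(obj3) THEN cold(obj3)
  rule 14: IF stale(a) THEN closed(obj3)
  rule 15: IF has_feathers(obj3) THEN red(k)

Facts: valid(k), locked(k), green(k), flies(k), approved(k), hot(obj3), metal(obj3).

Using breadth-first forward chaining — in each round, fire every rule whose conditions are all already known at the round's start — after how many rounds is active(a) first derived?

7

Round 1: rule 5 [IF locked(k) and approved(k) THEN signed(obj3)]; rule 7 [IF flies(k) and hot(obj3) and green(k) THEN large(obj3)]; rule 8 [IF metal(obj3) and approved(k) THEN swims(k)]. Adds signed(obj3), large(obj3), swims(k).
Round 2: rule 12 [IF swims(k) and signed(obj3) THEN flagged(a)]. Adds flagged(a).
Round 3: rule 3 [IF flagged(a) and large(obj3) THEN closed(obj3)]. Adds closed(obj3).
Round 4: rule 4 [IF closed(obj3) THEN has_feathers(obj3)]. Adds has_feathers(obj3).
Round 5: rule 15 [IF has_feathers(obj3) THEN red(k)]. Adds red(k).
Round 6: rule 1 [IF red(k) and hot(obj3) THEN small(obj3)]. Adds small(obj3).
Round 7: rule 6 [IF small(obj3) THEN active(a)]; rule 13 [IF small(obj3) and has_feathers(obj3) THEN cold(obj3)]. Adds active(a), cold(obj3).
active(a) first appears in round 7.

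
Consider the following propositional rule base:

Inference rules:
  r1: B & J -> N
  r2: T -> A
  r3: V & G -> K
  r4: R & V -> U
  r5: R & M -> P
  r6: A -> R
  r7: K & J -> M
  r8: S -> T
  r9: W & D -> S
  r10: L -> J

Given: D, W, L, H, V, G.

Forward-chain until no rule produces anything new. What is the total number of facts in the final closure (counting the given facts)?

15

Round 1 — r3, r9, r10, derive K, S, J.
Round 2 — r7, r8, derive M, T.
Round 3 — r2, derive A.
Round 4 — r6, derive R.
Round 5 — r4, r5, derive U, P.
Closure: {A, D, G, H, J, K, L, M, P, R, S, T, U, V, W} — 15 facts.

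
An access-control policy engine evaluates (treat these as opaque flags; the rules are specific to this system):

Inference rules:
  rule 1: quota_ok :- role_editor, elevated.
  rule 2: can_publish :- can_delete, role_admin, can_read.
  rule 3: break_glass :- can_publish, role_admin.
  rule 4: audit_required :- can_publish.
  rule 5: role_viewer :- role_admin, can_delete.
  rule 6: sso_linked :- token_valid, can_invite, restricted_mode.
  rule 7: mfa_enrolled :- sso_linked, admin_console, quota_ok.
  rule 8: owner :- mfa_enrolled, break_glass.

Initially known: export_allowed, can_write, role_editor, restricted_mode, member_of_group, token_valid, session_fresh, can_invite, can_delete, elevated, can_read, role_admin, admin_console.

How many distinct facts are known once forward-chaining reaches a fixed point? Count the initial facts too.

Round 1 — rule 1, rule 2, rule 5, rule 6, derive quota_ok, can_publish, role_viewer, sso_linked.
Round 2 — rule 3, rule 4, rule 7, derive break_glass, audit_required, mfa_enrolled.
Round 3 — rule 8, derive owner.
Closure: {admin_console, audit_required, break_glass, can_delete, can_invite, can_publish, can_read, can_write, elevated, export_allowed, member_of_group, mfa_enrolled, owner, quota_ok, restricted_mode, role_admin, role_editor, role_viewer, session_fresh, sso_linked, token_valid} — 21 facts.

21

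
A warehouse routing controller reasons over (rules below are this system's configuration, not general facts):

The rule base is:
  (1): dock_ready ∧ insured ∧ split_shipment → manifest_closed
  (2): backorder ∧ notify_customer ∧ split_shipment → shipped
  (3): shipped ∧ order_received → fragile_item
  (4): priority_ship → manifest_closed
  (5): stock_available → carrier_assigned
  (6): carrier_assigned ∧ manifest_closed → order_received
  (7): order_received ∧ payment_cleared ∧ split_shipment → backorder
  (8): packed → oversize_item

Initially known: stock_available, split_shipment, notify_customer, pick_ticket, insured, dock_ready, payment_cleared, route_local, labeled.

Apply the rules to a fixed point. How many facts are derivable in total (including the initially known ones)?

15

Round 1 fires (1), (5), giving manifest_closed, carrier_assigned.
Round 2 fires (6), giving order_received.
Round 3 fires (7), giving backorder.
Round 4 fires (2), giving shipped.
Round 5 fires (3), giving fragile_item.
Closure: {backorder, carrier_assigned, dock_ready, fragile_item, insured, labeled, manifest_closed, notify_customer, order_received, payment_cleared, pick_ticket, route_local, shipped, split_shipment, stock_available} — 15 facts.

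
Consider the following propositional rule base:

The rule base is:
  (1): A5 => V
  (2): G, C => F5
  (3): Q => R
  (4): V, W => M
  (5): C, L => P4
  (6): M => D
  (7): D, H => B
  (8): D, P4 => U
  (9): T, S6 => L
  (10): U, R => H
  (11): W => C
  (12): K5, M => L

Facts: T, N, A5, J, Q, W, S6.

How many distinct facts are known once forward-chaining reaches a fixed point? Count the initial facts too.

Round 1: (1) [A5 => V]; (3) [Q => R]; (9) [T, S6 => L]; (11) [W => C]. New: V, R, L, C.
Round 2: (4) [V, W => M]; (5) [C, L => P4]. New: M, P4.
Round 3: (6) [M => D]. New: D.
Round 4: (8) [D, P4 => U]. New: U.
Round 5: (10) [U, R => H]. New: H.
Round 6: (7) [D, H => B]. New: B.
Closure: {A5, B, C, D, H, J, L, M, N, P4, Q, R, S6, T, U, V, W} — 17 facts.

17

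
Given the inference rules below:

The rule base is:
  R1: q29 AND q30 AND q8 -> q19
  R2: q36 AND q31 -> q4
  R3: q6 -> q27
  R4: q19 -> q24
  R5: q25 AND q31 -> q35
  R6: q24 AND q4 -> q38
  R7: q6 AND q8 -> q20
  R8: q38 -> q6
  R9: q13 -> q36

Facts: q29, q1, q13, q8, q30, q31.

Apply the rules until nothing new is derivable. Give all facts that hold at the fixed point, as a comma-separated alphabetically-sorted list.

q1, q13, q19, q20, q24, q27, q29, q30, q31, q36, q38, q4, q6, q8

Round 1 — R1, R9, derive q19, q36.
Round 2 — R2, R4, derive q4, q24.
Round 3 — R6, derive q38.
Round 4 — R8, derive q6.
Round 5 — R3, R7, derive q27, q20.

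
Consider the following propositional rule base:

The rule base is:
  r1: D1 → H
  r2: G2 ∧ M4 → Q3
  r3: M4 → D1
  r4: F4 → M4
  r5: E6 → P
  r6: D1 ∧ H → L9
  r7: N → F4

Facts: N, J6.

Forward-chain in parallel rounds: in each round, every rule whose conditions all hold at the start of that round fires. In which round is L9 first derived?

5

Round 1 — r7, derive F4.
Round 2 — r4, derive M4.
Round 3 — r3, derive D1.
Round 4 — r1, derive H.
Round 5 — r6, derive L9.
L9 first appears in round 5.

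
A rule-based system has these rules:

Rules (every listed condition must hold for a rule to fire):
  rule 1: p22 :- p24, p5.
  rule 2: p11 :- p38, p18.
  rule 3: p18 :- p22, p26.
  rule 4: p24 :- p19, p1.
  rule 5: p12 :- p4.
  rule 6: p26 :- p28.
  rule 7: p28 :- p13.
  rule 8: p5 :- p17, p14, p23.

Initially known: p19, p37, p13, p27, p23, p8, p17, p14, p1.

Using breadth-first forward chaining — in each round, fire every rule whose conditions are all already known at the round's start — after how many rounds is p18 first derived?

3

Round 1 fires rule 4, rule 7, rule 8, giving p24, p28, p5.
Round 2 fires rule 1, rule 6, giving p22, p26.
Round 3 fires rule 3, giving p18.
p18 first appears in round 3.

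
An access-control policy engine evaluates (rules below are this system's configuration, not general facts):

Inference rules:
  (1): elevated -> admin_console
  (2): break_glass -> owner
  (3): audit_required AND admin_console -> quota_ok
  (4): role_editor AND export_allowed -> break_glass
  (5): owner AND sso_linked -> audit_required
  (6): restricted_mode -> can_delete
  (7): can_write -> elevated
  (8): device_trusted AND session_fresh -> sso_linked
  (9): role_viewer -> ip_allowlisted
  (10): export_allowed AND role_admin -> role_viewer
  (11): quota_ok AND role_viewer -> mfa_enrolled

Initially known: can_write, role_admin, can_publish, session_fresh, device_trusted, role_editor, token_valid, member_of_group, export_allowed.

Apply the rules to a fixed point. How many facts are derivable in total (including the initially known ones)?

Round 1 fires (4), (7), (8), (10), giving break_glass, elevated, sso_linked, role_viewer.
Round 2 fires (1), (2), (9), giving admin_console, owner, ip_allowlisted.
Round 3 fires (5), giving audit_required.
Round 4 fires (3), giving quota_ok.
Round 5 fires (11), giving mfa_enrolled.
Closure: {admin_console, audit_required, break_glass, can_publish, can_write, device_trusted, elevated, export_allowed, ip_allowlisted, member_of_group, mfa_enrolled, owner, quota_ok, role_admin, role_editor, role_viewer, session_fresh, sso_linked, token_valid} — 19 facts.

19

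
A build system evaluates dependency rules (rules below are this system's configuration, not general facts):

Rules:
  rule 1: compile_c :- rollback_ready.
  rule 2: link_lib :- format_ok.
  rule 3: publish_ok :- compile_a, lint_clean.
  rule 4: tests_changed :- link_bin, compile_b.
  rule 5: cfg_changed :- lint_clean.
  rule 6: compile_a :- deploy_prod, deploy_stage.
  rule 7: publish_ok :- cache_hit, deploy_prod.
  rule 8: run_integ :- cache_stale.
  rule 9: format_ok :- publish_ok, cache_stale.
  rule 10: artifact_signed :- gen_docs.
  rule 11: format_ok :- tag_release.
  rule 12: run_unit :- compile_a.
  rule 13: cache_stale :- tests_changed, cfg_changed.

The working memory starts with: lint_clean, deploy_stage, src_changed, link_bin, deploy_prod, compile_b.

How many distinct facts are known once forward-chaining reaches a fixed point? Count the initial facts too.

Round 1 fires rule 4, rule 5, rule 6, giving tests_changed, cfg_changed, compile_a.
Round 2 fires rule 3, rule 12, rule 13, giving publish_ok, run_unit, cache_stale.
Round 3 fires rule 8, rule 9, giving run_integ, format_ok.
Round 4 fires rule 2, giving link_lib.
Closure: {cache_stale, cfg_changed, compile_a, compile_b, deploy_prod, deploy_stage, format_ok, link_bin, link_lib, lint_clean, publish_ok, run_integ, run_unit, src_changed, tests_changed} — 15 facts.

15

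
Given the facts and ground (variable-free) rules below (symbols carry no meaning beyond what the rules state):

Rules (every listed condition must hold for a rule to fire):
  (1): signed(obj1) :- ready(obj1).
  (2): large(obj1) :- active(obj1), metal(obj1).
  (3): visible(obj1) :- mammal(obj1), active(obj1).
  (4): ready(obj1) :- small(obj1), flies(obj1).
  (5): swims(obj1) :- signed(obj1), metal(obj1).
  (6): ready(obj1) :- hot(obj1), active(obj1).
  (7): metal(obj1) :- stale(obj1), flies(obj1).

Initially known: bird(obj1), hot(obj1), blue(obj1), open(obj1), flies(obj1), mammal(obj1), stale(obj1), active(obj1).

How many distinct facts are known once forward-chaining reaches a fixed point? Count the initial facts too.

14

Round 1 — (3), (6), (7), derive visible(obj1), ready(obj1), metal(obj1).
Round 2 — (1), (2), derive signed(obj1), large(obj1).
Round 3 — (5), derive swims(obj1).
Closure: {active(obj1), bird(obj1), blue(obj1), flies(obj1), hot(obj1), large(obj1), mammal(obj1), metal(obj1), open(obj1), ready(obj1), signed(obj1), stale(obj1), swims(obj1), visible(obj1)} — 14 facts.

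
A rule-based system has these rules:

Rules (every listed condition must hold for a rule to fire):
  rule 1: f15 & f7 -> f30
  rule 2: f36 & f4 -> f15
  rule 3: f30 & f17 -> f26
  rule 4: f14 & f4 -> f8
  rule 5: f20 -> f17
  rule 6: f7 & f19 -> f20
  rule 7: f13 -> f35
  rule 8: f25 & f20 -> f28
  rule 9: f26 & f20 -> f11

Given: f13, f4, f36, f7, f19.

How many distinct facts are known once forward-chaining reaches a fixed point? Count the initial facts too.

Round 1: rule 2 [f36 & f4 -> f15]; rule 6 [f7 & f19 -> f20]; rule 7 [f13 -> f35]. New: f15, f20, f35.
Round 2: rule 1 [f15 & f7 -> f30]; rule 5 [f20 -> f17]. New: f30, f17.
Round 3: rule 3 [f30 & f17 -> f26]. New: f26.
Round 4: rule 9 [f26 & f20 -> f11]. New: f11.
Closure: {f11, f13, f15, f17, f19, f20, f26, f30, f35, f36, f4, f7} — 12 facts.

12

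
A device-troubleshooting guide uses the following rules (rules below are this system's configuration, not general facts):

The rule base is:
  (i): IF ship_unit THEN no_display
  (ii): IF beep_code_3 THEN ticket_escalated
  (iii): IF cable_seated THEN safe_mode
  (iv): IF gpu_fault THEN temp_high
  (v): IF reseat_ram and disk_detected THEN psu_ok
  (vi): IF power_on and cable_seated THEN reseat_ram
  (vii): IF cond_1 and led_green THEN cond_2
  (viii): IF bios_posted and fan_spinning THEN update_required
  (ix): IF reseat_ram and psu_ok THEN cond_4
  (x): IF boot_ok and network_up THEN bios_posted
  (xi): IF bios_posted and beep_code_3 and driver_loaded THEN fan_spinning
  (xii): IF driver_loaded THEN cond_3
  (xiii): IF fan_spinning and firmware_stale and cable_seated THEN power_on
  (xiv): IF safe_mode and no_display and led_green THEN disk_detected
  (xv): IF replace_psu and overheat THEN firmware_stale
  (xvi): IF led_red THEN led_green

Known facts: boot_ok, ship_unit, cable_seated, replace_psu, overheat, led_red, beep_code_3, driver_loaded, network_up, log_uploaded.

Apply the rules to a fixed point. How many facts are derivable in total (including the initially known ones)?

Round 1 — (i), (ii), (iii), (x), (xii), (xv), (xvi), derive no_display, ticket_escalated, safe_mode, bios_posted, cond_3, firmware_stale, led_green.
Round 2 — (xi), (xiv), derive fan_spinning, disk_detected.
Round 3 — (viii), (xiii), derive update_required, power_on.
Round 4 — (vi), derive reseat_ram.
Round 5 — (v), derive psu_ok.
Round 6 — (ix), derive cond_4.
Closure: {beep_code_3, bios_posted, boot_ok, cable_seated, cond_3, cond_4, disk_detected, driver_loaded, fan_spinning, firmware_stale, led_green, led_red, log_uploaded, network_up, no_display, overheat, power_on, psu_ok, replace_psu, reseat_ram, safe_mode, ship_unit, ticket_escalated, update_required} — 24 facts.

24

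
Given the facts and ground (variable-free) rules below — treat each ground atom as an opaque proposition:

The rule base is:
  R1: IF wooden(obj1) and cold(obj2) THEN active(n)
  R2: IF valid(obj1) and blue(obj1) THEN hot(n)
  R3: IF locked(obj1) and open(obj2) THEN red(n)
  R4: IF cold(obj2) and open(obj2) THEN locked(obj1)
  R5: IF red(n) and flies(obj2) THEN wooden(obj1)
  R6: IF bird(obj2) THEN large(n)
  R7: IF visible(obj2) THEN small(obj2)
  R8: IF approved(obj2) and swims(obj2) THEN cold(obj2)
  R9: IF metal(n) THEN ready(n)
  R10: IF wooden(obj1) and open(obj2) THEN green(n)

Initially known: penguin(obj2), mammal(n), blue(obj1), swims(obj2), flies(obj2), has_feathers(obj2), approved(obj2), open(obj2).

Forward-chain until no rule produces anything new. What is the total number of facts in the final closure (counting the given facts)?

Round 1 — R8, derive cold(obj2).
Round 2 — R4, derive locked(obj1).
Round 3 — R3, derive red(n).
Round 4 — R5, derive wooden(obj1).
Round 5 — R1, R10, derive active(n), green(n).
Closure: {active(n), approved(obj2), blue(obj1), cold(obj2), flies(obj2), green(n), has_feathers(obj2), locked(obj1), mammal(n), open(obj2), penguin(obj2), red(n), swims(obj2), wooden(obj1)} — 14 facts.

14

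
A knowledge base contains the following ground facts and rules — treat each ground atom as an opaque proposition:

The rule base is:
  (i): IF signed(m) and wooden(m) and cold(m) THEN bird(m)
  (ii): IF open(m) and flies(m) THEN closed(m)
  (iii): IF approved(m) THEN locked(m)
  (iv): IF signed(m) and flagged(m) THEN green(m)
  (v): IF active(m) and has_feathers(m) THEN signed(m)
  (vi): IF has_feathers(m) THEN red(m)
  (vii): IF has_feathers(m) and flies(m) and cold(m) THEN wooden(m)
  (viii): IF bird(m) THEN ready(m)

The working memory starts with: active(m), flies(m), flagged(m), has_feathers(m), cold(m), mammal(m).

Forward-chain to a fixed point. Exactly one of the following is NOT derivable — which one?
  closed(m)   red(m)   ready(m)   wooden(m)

Round 1: (v) [IF active(m) and has_feathers(m) THEN signed(m)]; (vi) [IF has_feathers(m) THEN red(m)]; (vii) [IF has_feathers(m) and flies(m) and cold(m) THEN wooden(m)]. New: signed(m), red(m), wooden(m).
Round 2: (i) [IF signed(m) and wooden(m) and cold(m) THEN bird(m)]; (iv) [IF signed(m) and flagged(m) THEN green(m)]. New: bird(m), green(m).
Round 3: (viii) [IF bird(m) THEN ready(m)]. New: ready(m).
Derived: red(m) (round 1), ready(m) (round 3), wooden(m) (round 1). closed(m) never appears in any round.

closed(m)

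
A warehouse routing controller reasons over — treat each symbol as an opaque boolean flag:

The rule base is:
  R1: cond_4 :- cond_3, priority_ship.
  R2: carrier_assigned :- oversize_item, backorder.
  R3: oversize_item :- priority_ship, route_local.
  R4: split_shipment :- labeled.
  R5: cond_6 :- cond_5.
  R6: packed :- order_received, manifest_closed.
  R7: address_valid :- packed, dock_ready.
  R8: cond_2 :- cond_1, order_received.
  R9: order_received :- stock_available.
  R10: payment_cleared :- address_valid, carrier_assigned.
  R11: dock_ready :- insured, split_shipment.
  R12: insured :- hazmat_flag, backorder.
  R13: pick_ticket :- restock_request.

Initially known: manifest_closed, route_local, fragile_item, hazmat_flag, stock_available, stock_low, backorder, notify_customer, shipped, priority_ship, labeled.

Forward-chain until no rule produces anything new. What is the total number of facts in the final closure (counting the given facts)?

Round 1 — R3, R4, R9, R12, derive oversize_item, split_shipment, order_received, insured.
Round 2 — R2, R6, R11, derive carrier_assigned, packed, dock_ready.
Round 3 — R7, derive address_valid.
Round 4 — R10, derive payment_cleared.
Closure: {address_valid, backorder, carrier_assigned, dock_ready, fragile_item, hazmat_flag, insured, labeled, manifest_closed, notify_customer, order_received, oversize_item, packed, payment_cleared, priority_ship, route_local, shipped, split_shipment, stock_available, stock_low} — 20 facts.

20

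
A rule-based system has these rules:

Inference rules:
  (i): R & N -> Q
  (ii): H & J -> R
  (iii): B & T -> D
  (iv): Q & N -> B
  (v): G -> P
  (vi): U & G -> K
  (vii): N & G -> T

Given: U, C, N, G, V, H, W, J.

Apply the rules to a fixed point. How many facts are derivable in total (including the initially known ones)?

Round 1 fires (ii), (v), (vi), (vii), giving R, P, K, T.
Round 2 fires (i), giving Q.
Round 3 fires (iv), giving B.
Round 4 fires (iii), giving D.
Closure: {B, C, D, G, H, J, K, N, P, Q, R, T, U, V, W} — 15 facts.

15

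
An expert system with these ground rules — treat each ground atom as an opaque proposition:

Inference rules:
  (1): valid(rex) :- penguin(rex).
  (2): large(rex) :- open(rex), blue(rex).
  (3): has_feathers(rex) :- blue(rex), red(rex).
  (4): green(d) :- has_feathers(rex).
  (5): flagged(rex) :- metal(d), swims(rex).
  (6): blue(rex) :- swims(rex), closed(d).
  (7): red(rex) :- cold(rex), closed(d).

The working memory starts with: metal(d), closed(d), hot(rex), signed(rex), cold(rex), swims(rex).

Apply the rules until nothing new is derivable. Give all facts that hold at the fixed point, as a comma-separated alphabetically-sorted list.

blue(rex), closed(d), cold(rex), flagged(rex), green(d), has_feathers(rex), hot(rex), metal(d), red(rex), signed(rex), swims(rex)

Round 1: (5) [flagged(rex) :- metal(d), swims(rex).]; (6) [blue(rex) :- swims(rex), closed(d).]; (7) [red(rex) :- cold(rex), closed(d).]. New: flagged(rex), blue(rex), red(rex).
Round 2: (3) [has_feathers(rex) :- blue(rex), red(rex).]. New: has_feathers(rex).
Round 3: (4) [green(d) :- has_feathers(rex).]. New: green(d).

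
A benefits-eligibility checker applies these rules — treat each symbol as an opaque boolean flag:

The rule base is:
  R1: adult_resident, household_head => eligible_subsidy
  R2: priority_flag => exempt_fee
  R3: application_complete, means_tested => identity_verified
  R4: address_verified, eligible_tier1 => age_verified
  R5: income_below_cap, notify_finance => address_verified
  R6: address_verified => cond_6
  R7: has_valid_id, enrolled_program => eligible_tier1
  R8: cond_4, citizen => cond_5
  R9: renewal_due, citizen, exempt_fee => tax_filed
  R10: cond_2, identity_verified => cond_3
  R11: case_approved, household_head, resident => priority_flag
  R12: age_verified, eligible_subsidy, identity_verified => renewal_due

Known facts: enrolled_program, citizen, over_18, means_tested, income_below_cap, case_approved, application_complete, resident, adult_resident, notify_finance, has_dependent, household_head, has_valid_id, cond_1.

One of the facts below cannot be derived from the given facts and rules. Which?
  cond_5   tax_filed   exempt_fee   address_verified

cond_5

Round 1: R1 [adult_resident, household_head => eligible_subsidy]; R3 [application_complete, means_tested => identity_verified]; R5 [income_below_cap, notify_finance => address_verified]; R7 [has_valid_id, enrolled_program => eligible_tier1]; R11 [case_approved, household_head, resident => priority_flag]. New: eligible_subsidy, identity_verified, address_verified, eligible_tier1, priority_flag.
Round 2: R2 [priority_flag => exempt_fee]; R4 [address_verified, eligible_tier1 => age_verified]; R6 [address_verified => cond_6]. New: exempt_fee, age_verified, cond_6.
Round 3: R12 [age_verified, eligible_subsidy, identity_verified => renewal_due]. New: renewal_due.
Round 4: R9 [renewal_due, citizen, exempt_fee => tax_filed]. New: tax_filed.
Derived: address_verified (round 1), tax_filed (round 4), exempt_fee (round 2). cond_5 never appears in any round.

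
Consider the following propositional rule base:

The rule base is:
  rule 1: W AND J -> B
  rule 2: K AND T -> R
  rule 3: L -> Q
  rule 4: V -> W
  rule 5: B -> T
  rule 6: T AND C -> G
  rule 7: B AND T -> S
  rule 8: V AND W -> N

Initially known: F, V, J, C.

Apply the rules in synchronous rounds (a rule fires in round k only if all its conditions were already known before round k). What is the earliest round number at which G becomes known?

4

[1] rule 4 [V -> W]. ⇒ new: W.
[2] rule 1 [W AND J -> B]; rule 8 [V AND W -> N]. ⇒ new: B, N.
[3] rule 5 [B -> T]. ⇒ new: T.
[4] rule 6 [T AND C -> G]; rule 7 [B AND T -> S]. ⇒ new: G, S.
G first appears in round 4.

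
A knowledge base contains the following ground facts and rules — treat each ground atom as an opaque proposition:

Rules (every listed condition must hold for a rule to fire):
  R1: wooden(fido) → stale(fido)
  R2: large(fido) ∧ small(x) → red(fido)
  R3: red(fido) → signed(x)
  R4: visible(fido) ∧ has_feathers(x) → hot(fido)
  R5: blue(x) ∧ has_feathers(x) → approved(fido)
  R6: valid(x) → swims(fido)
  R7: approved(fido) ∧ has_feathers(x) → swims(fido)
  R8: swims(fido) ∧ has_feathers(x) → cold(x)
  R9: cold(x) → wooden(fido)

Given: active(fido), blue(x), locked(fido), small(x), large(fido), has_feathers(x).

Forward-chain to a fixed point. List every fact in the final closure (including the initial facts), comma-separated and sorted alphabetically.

Round 1: R2 [large(fido) ∧ small(x) → red(fido)]; R5 [blue(x) ∧ has_feathers(x) → approved(fido)]. Adds red(fido), approved(fido).
Round 2: R3 [red(fido) → signed(x)]; R7 [approved(fido) ∧ has_feathers(x) → swims(fido)]. Adds signed(x), swims(fido).
Round 3: R8 [swims(fido) ∧ has_feathers(x) → cold(x)]. Adds cold(x).
Round 4: R9 [cold(x) → wooden(fido)]. Adds wooden(fido).
Round 5: R1 [wooden(fido) → stale(fido)]. Adds stale(fido).

active(fido), approved(fido), blue(x), cold(x), has_feathers(x), large(fido), locked(fido), red(fido), signed(x), small(x), stale(fido), swims(fido), wooden(fido)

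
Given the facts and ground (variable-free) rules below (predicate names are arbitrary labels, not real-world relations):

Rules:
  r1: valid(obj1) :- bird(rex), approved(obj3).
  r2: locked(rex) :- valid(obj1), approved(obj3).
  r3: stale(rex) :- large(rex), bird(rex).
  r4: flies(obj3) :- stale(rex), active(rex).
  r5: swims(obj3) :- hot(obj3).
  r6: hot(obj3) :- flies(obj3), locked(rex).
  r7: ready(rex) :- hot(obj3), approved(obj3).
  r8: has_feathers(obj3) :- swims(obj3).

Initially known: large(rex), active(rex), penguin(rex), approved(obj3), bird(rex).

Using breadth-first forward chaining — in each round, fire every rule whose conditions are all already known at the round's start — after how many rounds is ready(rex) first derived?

Round 1: r1 [valid(obj1) :- bird(rex), approved(obj3).]; r3 [stale(rex) :- large(rex), bird(rex).]. Adds valid(obj1), stale(rex).
Round 2: r2 [locked(rex) :- valid(obj1), approved(obj3).]; r4 [flies(obj3) :- stale(rex), active(rex).]. Adds locked(rex), flies(obj3).
Round 3: r6 [hot(obj3) :- flies(obj3), locked(rex).]. Adds hot(obj3).
Round 4: r5 [swims(obj3) :- hot(obj3).]; r7 [ready(rex) :- hot(obj3), approved(obj3).]. Adds swims(obj3), ready(rex).
ready(rex) first appears in round 4.

4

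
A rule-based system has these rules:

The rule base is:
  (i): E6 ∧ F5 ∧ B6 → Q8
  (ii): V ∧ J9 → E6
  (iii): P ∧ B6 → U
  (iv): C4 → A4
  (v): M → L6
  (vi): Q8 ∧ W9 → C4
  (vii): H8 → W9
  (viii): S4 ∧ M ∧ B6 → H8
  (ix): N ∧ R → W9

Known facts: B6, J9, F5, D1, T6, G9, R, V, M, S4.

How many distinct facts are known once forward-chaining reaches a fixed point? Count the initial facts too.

Round 1: (ii) [V ∧ J9 → E6]; (v) [M → L6]; (viii) [S4 ∧ M ∧ B6 → H8]. New: E6, L6, H8.
Round 2: (i) [E6 ∧ F5 ∧ B6 → Q8]; (vii) [H8 → W9]. New: Q8, W9.
Round 3: (vi) [Q8 ∧ W9 → C4]. New: C4.
Round 4: (iv) [C4 → A4]. New: A4.
Closure: {A4, B6, C4, D1, E6, F5, G9, H8, J9, L6, M, Q8, R, S4, T6, V, W9} — 17 facts.

17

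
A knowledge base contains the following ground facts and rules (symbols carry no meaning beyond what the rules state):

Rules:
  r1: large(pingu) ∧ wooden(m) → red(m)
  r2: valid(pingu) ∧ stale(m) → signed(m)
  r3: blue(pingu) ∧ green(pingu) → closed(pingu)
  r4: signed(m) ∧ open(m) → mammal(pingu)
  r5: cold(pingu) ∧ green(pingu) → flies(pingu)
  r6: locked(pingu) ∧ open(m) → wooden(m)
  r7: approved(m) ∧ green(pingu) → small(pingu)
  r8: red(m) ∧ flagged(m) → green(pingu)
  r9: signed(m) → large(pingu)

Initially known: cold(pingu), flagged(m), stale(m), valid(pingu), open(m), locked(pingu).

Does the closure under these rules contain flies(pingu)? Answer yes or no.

[1] r2 [valid(pingu) ∧ stale(m) → signed(m)]; r6 [locked(pingu) ∧ open(m) → wooden(m)]. ⇒ new: signed(m), wooden(m).
[2] r4 [signed(m) ∧ open(m) → mammal(pingu)]; r9 [signed(m) → large(pingu)]. ⇒ new: mammal(pingu), large(pingu).
[3] r1 [large(pingu) ∧ wooden(m) → red(m)]. ⇒ new: red(m).
[4] r8 [red(m) ∧ flagged(m) → green(pingu)]. ⇒ new: green(pingu).
[5] r5 [cold(pingu) ∧ green(pingu) → flies(pingu)]. ⇒ new: flies(pingu).
flies(pingu) appears in round 5, so it is derivable.

yes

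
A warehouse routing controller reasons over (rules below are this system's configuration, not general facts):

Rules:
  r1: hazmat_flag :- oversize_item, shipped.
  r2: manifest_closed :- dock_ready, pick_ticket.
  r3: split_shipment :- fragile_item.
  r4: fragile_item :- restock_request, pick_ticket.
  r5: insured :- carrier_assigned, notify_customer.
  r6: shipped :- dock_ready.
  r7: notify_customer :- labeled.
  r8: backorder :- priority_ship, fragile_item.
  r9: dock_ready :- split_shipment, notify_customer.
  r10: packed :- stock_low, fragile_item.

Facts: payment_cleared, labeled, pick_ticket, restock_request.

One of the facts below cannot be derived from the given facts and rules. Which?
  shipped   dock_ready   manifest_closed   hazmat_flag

Round 1: r4 [fragile_item :- restock_request, pick_ticket.]; r7 [notify_customer :- labeled.]. New: fragile_item, notify_customer.
Round 2: r3 [split_shipment :- fragile_item.]. New: split_shipment.
Round 3: r9 [dock_ready :- split_shipment, notify_customer.]. New: dock_ready.
Round 4: r2 [manifest_closed :- dock_ready, pick_ticket.]; r6 [shipped :- dock_ready.]. New: manifest_closed, shipped.
Derived: shipped (round 4), manifest_closed (round 4), dock_ready (round 3). hazmat_flag never appears in any round.

hazmat_flag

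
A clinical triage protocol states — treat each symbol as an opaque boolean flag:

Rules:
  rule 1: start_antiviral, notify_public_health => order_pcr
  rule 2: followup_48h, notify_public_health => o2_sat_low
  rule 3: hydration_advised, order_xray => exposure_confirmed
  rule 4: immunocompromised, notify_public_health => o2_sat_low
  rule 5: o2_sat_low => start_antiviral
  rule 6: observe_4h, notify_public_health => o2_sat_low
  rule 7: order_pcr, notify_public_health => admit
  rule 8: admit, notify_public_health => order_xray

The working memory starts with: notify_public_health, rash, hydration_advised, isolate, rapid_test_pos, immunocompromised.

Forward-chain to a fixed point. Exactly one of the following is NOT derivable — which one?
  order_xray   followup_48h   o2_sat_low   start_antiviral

Round 1: rule 4 [immunocompromised, notify_public_health => o2_sat_low]. Adds o2_sat_low.
Round 2: rule 5 [o2_sat_low => start_antiviral]. Adds start_antiviral.
Round 3: rule 1 [start_antiviral, notify_public_health => order_pcr]. Adds order_pcr.
Round 4: rule 7 [order_pcr, notify_public_health => admit]. Adds admit.
Round 5: rule 8 [admit, notify_public_health => order_xray]. Adds order_xray.
Round 6: rule 3 [hydration_advised, order_xray => exposure_confirmed]. Adds exposure_confirmed.
Derived: order_xray (round 5), start_antiviral (round 2), o2_sat_low (round 1). followup_48h never appears in any round.

followup_48h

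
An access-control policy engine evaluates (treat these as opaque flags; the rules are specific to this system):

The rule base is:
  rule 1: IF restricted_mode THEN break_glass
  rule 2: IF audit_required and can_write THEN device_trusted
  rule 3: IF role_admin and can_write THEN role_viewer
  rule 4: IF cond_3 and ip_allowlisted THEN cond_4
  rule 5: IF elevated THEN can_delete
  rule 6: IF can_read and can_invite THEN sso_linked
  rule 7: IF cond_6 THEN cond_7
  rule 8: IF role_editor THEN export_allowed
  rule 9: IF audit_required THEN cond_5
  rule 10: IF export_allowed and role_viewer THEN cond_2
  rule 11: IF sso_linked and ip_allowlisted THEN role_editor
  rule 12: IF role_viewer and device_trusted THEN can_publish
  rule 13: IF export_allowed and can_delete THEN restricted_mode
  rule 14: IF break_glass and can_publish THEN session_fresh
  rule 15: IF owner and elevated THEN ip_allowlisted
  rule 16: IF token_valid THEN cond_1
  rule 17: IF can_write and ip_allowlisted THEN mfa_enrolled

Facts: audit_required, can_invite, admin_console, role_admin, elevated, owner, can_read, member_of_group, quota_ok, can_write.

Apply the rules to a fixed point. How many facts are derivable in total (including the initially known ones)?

Round 1: rule 2 [IF audit_required and can_write THEN device_trusted]; rule 3 [IF role_admin and can_write THEN role_viewer]; rule 5 [IF elevated THEN can_delete]; rule 6 [IF can_read and can_invite THEN sso_linked]; rule 9 [IF audit_required THEN cond_5]; rule 15 [IF owner and elevated THEN ip_allowlisted]. Adds device_trusted, role_viewer, can_delete, sso_linked, cond_5, ip_allowlisted.
Round 2: rule 11 [IF sso_linked and ip_allowlisted THEN role_editor]; rule 12 [IF role_viewer and device_trusted THEN can_publish]; rule 17 [IF can_write and ip_allowlisted THEN mfa_enrolled]. Adds role_editor, can_publish, mfa_enrolled.
Round 3: rule 8 [IF role_editor THEN export_allowed]. Adds export_allowed.
Round 4: rule 10 [IF export_allowed and role_viewer THEN cond_2]; rule 13 [IF export_allowed and can_delete THEN restricted_mode]. Adds cond_2, restricted_mode.
Round 5: rule 1 [IF restricted_mode THEN break_glass]. Adds break_glass.
Round 6: rule 14 [IF break_glass and can_publish THEN session_fresh]. Adds session_fresh.
Closure: {admin_console, audit_required, break_glass, can_delete, can_invite, can_publish, can_read, can_write, cond_2, cond_5, device_trusted, elevated, export_allowed, ip_allowlisted, member_of_group, mfa_enrolled, owner, quota_ok, restricted_mode, role_admin, role_editor, role_viewer, session_fresh, sso_linked} — 24 facts.

24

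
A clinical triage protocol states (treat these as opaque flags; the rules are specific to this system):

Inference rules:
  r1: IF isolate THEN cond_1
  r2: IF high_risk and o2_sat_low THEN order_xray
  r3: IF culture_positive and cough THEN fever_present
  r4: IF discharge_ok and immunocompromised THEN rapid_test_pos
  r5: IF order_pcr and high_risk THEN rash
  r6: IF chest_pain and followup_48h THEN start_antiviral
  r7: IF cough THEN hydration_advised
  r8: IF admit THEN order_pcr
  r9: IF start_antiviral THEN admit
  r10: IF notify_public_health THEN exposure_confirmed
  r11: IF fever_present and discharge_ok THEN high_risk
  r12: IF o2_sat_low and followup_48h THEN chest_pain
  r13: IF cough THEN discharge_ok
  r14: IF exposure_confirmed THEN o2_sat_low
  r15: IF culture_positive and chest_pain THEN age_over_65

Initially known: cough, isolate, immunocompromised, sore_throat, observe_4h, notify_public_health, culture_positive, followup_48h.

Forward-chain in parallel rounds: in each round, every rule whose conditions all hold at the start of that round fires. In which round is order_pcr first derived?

Round 1 — r1, r3, r7, r10, r13, derive cond_1, fever_present, hydration_advised, exposure_confirmed, discharge_ok.
Round 2 — r4, r11, r14, derive rapid_test_pos, high_risk, o2_sat_low.
Round 3 — r2, r12, derive order_xray, chest_pain.
Round 4 — r6, r15, derive start_antiviral, age_over_65.
Round 5 — r9, derive admit.
Round 6 — r8, derive order_pcr.
order_pcr first appears in round 6.

6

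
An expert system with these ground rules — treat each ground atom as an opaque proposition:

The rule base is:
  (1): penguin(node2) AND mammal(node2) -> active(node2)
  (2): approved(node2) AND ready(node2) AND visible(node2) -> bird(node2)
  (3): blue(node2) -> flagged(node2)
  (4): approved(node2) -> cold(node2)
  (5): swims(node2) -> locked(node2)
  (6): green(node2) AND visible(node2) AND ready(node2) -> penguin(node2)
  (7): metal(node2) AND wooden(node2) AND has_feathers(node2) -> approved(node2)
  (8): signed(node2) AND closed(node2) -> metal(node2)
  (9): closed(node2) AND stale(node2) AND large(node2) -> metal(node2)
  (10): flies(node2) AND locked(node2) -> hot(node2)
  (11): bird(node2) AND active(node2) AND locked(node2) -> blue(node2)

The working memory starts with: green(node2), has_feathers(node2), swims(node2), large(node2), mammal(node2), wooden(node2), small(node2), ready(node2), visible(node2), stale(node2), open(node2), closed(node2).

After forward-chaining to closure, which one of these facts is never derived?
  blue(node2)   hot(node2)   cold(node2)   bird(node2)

hot(node2)

Round 1 fires (5), (6), (9), giving locked(node2), penguin(node2), metal(node2).
Round 2 fires (1), (7), giving active(node2), approved(node2).
Round 3 fires (2), (4), giving bird(node2), cold(node2).
Round 4 fires (11), giving blue(node2).
Round 5 fires (3), giving flagged(node2).
Derived: blue(node2) (round 4), cold(node2) (round 3), bird(node2) (round 3). hot(node2) never appears in any round.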